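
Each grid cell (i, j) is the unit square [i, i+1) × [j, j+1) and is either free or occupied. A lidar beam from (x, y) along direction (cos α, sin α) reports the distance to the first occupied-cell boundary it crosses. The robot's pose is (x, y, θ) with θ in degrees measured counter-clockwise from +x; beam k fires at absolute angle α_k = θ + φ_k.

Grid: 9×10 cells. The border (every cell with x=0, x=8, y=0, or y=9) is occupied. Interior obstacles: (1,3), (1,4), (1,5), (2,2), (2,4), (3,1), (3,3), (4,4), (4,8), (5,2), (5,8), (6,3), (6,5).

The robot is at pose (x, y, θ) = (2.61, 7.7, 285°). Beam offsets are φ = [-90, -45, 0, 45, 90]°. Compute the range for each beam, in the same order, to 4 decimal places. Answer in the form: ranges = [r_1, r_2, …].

ranges = [1.6668, 1.9630, 3.8305, 3.9144, 1.4390]

beam 1: φ=-90°, α=195°
  direction (-0.9659, -0.2588); cell (2,7); t to first gridline: x 0.6315, y 2.7046 (then +1.0353 / +3.8637)
    (1,7) via x @ 0.6315
    (0,7) via x @ 1.6668  # hit
  → r_1 = 1.6668
beam 2: φ=-45°, α=240°
  direction (-0.5000, -0.8660); cell (2,7); t to first gridline: x 1.2200, y 0.8083 (then +2.0000 / +1.1547)
    (2,6) via y @ 0.8083
    (1,6) via x @ 1.2200
    (1,5) via y @ 1.9630  # hit
  → r_2 = 1.9630
beam 3: φ=0°, α=285°
  direction (0.2588, -0.9659); cell (2,7); t to first gridline: x 1.5068, y 0.7247 (then +3.8637 / +1.0353)
    (2,6) via y @ 0.7247
    (3,6) via x @ 1.5068
    (3,5) via y @ 1.7600
    (3,4) via y @ 2.7952
    (3,3) via y @ 3.8305  # hit
  → r_3 = 3.8305
beam 4: φ=45°, α=330°
  direction (0.8660, -0.5000); cell (2,7); t to first gridline: x 0.4503, y 1.4000 (then +1.1547 / +2.0000)
    (3,7) via x @ 0.4503
    (3,6) via y @ 1.4000
    (4,6) via x @ 1.6050
    (5,6) via x @ 2.7597
    (5,5) via y @ 3.4000
    (6,5) via x @ 3.9144  # hit
  → r_4 = 3.9144
beam 5: φ=90°, α=15°
  direction (0.9659, 0.2588); cell (2,7); t to first gridline: x 0.4038, y 1.1591 (then +1.0353 / +3.8637)
    (3,7) via x @ 0.4038
    (3,8) via y @ 1.1591
    (4,8) via x @ 1.4390  # hit
  → r_5 = 1.4390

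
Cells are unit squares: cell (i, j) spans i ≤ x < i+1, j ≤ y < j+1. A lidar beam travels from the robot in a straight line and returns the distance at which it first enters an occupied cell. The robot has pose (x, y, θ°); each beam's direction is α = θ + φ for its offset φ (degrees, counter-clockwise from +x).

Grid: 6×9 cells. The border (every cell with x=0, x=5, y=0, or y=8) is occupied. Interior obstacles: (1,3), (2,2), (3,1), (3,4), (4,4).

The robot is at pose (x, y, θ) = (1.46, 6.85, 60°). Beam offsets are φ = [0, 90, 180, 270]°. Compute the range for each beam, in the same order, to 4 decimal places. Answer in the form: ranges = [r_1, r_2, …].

beam 1: φ=0°, α=60°
  cosα=0.5000 sinα=0.8660 | (1,6) | tMaxX 1.0800 tMaxY 0.1732 | tΔX 2.0000 tΔY 1.1547
    t=0.1732 [y] (1,7)
    t=1.0800 [x] (2,7)
    t=1.3279 [y] (2,8) — stop
  → r_1 = 1.3279
beam 2: φ=90°, α=150°
  cosα=-0.8660 sinα=0.5000 | (1,6) | tMaxX 0.5312 tMaxY 0.3000 | tΔX 1.1547 tΔY 2.0000
    t=0.3000 [y] (1,7)
    t=0.5312 [x] (0,7) — stop
  → r_2 = 0.5312
beam 3: φ=180°, α=240°
  cosα=-0.5000 sinα=-0.8660 | (1,6) | tMaxX 0.9200 tMaxY 0.9815 | tΔX 2.0000 tΔY 1.1547
    t=0.9200 [x] (0,6) — stop
  → r_3 = 0.9200
beam 4: φ=270°, α=330°
  cosα=0.8660 sinα=-0.5000 | (1,6) | tMaxX 0.6235 tMaxY 1.7000 | tΔX 1.1547 tΔY 2.0000
    t=0.6235 [x] (2,6)
    t=1.7000 [y] (2,5)
    t=1.7782 [x] (3,5)
    t=2.9329 [x] (4,5)
    t=3.7000 [y] (4,4) — stop
  → r_4 = 3.7000

ranges = [1.3279, 0.5312, 0.9200, 3.7000]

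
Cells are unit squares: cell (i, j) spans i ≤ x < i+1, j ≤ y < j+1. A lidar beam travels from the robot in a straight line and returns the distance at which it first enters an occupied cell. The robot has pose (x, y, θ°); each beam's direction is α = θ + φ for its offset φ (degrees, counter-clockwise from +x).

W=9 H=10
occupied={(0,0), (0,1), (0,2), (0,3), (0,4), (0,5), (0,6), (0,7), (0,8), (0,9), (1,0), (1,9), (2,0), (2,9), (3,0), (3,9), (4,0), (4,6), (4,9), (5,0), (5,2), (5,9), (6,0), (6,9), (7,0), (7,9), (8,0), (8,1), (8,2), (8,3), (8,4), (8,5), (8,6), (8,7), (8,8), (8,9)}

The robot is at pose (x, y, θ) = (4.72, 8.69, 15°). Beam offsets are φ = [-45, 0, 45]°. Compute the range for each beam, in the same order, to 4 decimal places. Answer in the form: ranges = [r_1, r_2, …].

beam 1: φ=-45°, α=330°
  d=(0.8660,-0.5000)  start (4,8)  tX=0.3233 tY=1.3800  stride 1/|dx|=1.1547 1/|dy|=2.0000
    cross x-line → (5,8), t=0.3233
    cross y-line → (5,7), t=1.3800
    cross x-line → (6,7), t=1.4780
    cross x-line → (7,7), t=2.6327
    cross y-line → (7,6), t=3.3800
    cross x-line → (8,6), t=3.7874 (wall)
  → r_1 = 3.7874
beam 2: φ=0°, α=15°
  d=(0.9659,0.2588)  start (4,8)  tX=0.2899 tY=1.1977  stride 1/|dx|=1.0353 1/|dy|=3.8637
    cross x-line → (5,8), t=0.2899
    cross y-line → (5,9), t=1.1977 (wall)
  → r_2 = 1.1977
beam 3: φ=45°, α=60°
  d=(0.5000,0.8660)  start (4,8)  tX=0.5600 tY=0.3580  stride 1/|dx|=2.0000 1/|dy|=1.1547
    cross y-line → (4,9), t=0.3580 (wall)
  → r_3 = 0.3580

ranges = [3.7874, 1.1977, 0.3580]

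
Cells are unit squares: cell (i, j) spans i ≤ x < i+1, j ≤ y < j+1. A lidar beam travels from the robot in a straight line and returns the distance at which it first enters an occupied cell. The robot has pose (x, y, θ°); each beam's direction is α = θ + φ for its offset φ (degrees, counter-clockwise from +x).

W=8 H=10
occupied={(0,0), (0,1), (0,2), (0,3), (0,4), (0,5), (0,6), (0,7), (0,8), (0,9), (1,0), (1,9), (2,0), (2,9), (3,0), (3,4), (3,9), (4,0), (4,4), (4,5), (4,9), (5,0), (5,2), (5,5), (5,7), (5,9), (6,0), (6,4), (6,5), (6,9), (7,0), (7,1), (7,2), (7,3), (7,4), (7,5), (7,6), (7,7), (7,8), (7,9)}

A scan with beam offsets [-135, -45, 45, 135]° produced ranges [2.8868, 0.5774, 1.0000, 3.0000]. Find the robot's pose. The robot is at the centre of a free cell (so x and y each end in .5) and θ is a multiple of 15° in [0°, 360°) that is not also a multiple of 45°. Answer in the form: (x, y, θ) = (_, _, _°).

Candidates: 40 free-cell centres × 16 headings = 640 poses. Raycast each; keep the one whose scan matches to 4 dp.
  (4.5, 8.5, 330°): beam 1 = 3.6235 ≠ 2.8868 ✗
  (4.5, 6.5, 150°): beam 1 = 2.5882 ≠ 2.8868 ✗
  (1.5, 4.5, 150°): beam 1 = 1.5529 ≠ 2.8868 ✗
  (6.5, 1.5, 345°): beam 1 = 1.0000 ≠ 2.8868 ✗
  …
  (2.5, 8.5, 105°): r_1=2.8868, r_2=0.5774, r_3=1.0000, r_4=3.0000 — all match ✓
Only this pose fits every beam.

(x, y, θ) = (2.5, 8.5, 105°)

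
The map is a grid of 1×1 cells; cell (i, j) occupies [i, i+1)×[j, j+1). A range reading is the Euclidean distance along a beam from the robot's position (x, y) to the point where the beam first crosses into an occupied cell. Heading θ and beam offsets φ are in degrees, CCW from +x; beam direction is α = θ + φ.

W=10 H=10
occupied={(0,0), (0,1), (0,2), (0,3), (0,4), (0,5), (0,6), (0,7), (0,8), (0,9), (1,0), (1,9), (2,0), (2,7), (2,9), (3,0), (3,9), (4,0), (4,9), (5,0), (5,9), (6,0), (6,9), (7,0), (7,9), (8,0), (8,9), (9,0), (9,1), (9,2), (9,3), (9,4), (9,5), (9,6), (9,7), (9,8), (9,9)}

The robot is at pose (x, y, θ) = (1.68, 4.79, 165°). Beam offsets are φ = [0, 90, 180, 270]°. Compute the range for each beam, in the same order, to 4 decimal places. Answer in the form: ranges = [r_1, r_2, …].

ranges = [0.7040, 2.6273, 7.5782, 2.2880]

beam 1: φ=0°, α=165°
  dir = (cos 165°, sin 165°) = (-0.9659, 0.2588); from cell (1,4)
  next x-line at t=0.7040, next y-line at t=0.8114; Δt_x=1.0353, Δt_y=3.8637
    x: enter (0,4) at t=0.7040 ← occupied
  → r_1 = 0.7040
beam 2: φ=90°, α=255°
  dir = (cos 255°, sin 255°) = (-0.2588, -0.9659); from cell (1,4)
  next x-line at t=2.6273, next y-line at t=0.8179; Δt_x=3.8637, Δt_y=1.0353
    y: enter (1,3) at t=0.8179
    y: enter (1,2) at t=1.8531
    x: enter (0,2) at t=2.6273 ← occupied
  → r_2 = 2.6273
beam 3: φ=180°, α=345°
  dir = (cos 345°, sin 345°) = (0.9659, -0.2588); from cell (1,4)
  next x-line at t=0.3313, next y-line at t=3.0523; Δt_x=1.0353, Δt_y=3.8637
    x: enter (2,4) at t=0.3313
    x: enter (3,4) at t=1.3666
    x: enter (4,4) at t=2.4018
    y: enter (4,3) at t=3.0523
    x: enter (5,3) at t=3.4371
    x: enter (6,3) at t=4.4724
    x: enter (7,3) at t=5.5077
    x: enter (8,3) at t=6.5429
    y: enter (8,2) at t=6.9160
    x: enter (9,2) at t=7.5782 ← occupied
  → r_3 = 7.5782
beam 4: φ=270°, α=75°
  dir = (cos 75°, sin 75°) = (0.2588, 0.9659); from cell (1,4)
  next x-line at t=1.2364, next y-line at t=0.2174; Δt_x=3.8637, Δt_y=1.0353
    y: enter (1,5) at t=0.2174
    x: enter (2,5) at t=1.2364
    y: enter (2,6) at t=1.2527
    y: enter (2,7) at t=2.2880 ← occupied
  → r_4 = 2.2880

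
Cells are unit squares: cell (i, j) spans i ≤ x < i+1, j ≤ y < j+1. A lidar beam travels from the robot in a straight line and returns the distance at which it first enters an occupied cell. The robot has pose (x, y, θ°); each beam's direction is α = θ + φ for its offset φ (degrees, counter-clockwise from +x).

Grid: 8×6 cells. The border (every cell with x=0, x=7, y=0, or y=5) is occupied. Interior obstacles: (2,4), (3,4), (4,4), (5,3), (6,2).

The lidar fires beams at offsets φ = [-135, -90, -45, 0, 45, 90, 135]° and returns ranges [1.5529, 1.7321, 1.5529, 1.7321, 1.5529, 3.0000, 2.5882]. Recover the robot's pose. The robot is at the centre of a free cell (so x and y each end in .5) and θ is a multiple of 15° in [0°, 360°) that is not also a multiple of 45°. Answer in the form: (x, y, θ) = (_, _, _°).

The pose lattice has 19·16 = 304 candidates. Test each by forward raycasting.
  (3.5, 3.5, 285°): beam 1 = 1.0000 ≠ 1.5529 ✗
  (1.5, 3.5, 285°): beam 1 = 0.5774 ≠ 1.5529 ✗
  (6.5, 1.5, 240°): beam 1 = 0.5176 ≠ 1.5529 ✗
  (6.5, 1.5, 105°): beam 1 = 0.5774 ≠ 1.5529 ✗
  (2.5, 1.5, 105°): beam 1 = 1.0000 ≠ 1.5529 ✗
  …
  (2.5, 2.5, 240°): r_1=1.5529, r_2=1.7321, r_3=1.5529, r_4=1.7321, r_5=1.5529, r_6=3.0000, r_7=2.5882 — all match ✓
Only this pose fits every beam.

(x, y, θ) = (2.5, 2.5, 240°)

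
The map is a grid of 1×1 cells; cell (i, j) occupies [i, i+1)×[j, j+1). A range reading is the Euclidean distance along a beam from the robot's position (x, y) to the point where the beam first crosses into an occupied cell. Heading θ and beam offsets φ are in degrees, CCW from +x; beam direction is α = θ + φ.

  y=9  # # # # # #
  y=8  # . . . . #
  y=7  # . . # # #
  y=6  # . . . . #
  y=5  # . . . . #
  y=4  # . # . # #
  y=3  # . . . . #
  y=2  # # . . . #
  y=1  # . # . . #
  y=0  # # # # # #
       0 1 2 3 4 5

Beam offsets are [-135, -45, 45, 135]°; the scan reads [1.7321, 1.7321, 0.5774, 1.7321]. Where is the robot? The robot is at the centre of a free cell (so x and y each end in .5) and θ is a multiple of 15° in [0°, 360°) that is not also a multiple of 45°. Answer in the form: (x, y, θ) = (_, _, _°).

Enumerate (i+0.5, j+0.5, θ) over the 26 free cells and 16 admissible headings. For each, cast all 4 beams and compare to the given ranges.
  (2.5, 2.5, 345°): beam 1 = 0.5774 ≠ 1.7321 ✗
  (3.5, 2.5, 195°): beam 2 = 2.8868 ≠ 1.7321 ✗
  (3.5, 6.5, 30°): beam 1 = 1.9319 ≠ 1.7321 ✗
  …
  (2.5, 5.5, 195°): r_1=1.7321, r_2=1.7321, r_3=0.5774, r_4=1.7321 — all match ✓
No second candidate reproduces the full scan.

(x, y, θ) = (2.5, 5.5, 195°)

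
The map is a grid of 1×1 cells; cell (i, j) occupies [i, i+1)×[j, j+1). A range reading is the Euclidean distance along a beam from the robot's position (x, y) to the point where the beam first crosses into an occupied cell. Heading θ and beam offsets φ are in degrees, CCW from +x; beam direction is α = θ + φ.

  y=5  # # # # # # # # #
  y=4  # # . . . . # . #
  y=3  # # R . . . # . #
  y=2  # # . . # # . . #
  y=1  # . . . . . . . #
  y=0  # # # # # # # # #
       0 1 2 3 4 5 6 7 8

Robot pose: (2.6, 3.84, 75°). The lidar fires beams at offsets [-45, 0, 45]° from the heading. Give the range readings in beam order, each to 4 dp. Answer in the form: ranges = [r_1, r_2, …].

beam 1: φ=-45°, α=30°
  cosα=0.8660 sinα=0.5000 | (2,3) | tMaxX 0.4619 tMaxY 0.3200 | tΔX 1.1547 tΔY 2.0000
    t=0.3200 [y] (2,4)
    t=0.4619 [x] (3,4)
    t=1.6166 [x] (4,4)
    t=2.3200 [y] (4,5) — stop
  → r_1 = 2.3200
beam 2: φ=0°, α=75°
  cosα=0.2588 sinα=0.9659 | (2,3) | tMaxX 1.5455 tMaxY 0.1656 | tΔX 3.8637 tΔY 1.0353
    t=0.1656 [y] (2,4)
    t=1.2009 [y] (2,5) — stop
  → r_2 = 1.2009
beam 3: φ=45°, α=120°
  cosα=-0.5000 sinα=0.8660 | (2,3) | tMaxX 1.2000 tMaxY 0.1848 | tΔX 2.0000 tΔY 1.1547
    t=0.1848 [y] (2,4)
    t=1.2000 [x] (1,4) — stop
  → r_3 = 1.2000

ranges = [2.3200, 1.2009, 1.2000]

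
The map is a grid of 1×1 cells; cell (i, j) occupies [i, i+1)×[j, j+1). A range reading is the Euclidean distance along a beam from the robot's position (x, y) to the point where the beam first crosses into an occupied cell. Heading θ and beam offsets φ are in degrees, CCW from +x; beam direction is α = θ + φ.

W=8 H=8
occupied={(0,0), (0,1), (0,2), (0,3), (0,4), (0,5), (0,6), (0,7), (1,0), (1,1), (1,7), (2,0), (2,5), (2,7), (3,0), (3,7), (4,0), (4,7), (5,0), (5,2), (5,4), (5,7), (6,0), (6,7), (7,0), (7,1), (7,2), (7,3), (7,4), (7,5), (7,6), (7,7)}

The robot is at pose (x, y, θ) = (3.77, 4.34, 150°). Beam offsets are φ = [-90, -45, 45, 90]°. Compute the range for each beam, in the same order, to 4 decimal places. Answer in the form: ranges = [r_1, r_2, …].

ranges = [3.0715, 2.7538, 2.8677, 3.5400]

beam 1: φ=-90°, α=60°
  direction (0.5000, 0.8660); cell (3,4); t to first gridline: x 0.4600, y 0.7621 (then +2.0000 / +1.1547)
    (4,4) via x @ 0.4600
    (4,5) via y @ 0.7621
    (4,6) via y @ 1.9168
    (5,6) via x @ 2.4600
    (5,7) via y @ 3.0715  # hit
  → r_1 = 3.0715
beam 2: φ=-45°, α=105°
  direction (-0.2588, 0.9659); cell (3,4); t to first gridline: x 2.9751, y 0.6833 (then +3.8637 / +1.0353)
    (3,5) via y @ 0.6833
    (3,6) via y @ 1.7186
    (3,7) via y @ 2.7538  # hit
  → r_2 = 2.7538
beam 3: φ=45°, α=195°
  direction (-0.9659, -0.2588); cell (3,4); t to first gridline: x 0.7972, y 1.3137 (then +1.0353 / +3.8637)
    (2,4) via x @ 0.7972
    (2,3) via y @ 1.3137
    (1,3) via x @ 1.8324
    (0,3) via x @ 2.8677  # hit
  → r_3 = 2.8677
beam 4: φ=90°, α=240°
  direction (-0.5000, -0.8660); cell (3,4); t to first gridline: x 1.5400, y 0.3926 (then +2.0000 / +1.1547)
    (3,3) via y @ 0.3926
    (2,3) via x @ 1.5400
    (2,2) via y @ 1.5473
    (2,1) via y @ 2.7020
    (1,1) via x @ 3.5400  # hit
  → r_4 = 3.5400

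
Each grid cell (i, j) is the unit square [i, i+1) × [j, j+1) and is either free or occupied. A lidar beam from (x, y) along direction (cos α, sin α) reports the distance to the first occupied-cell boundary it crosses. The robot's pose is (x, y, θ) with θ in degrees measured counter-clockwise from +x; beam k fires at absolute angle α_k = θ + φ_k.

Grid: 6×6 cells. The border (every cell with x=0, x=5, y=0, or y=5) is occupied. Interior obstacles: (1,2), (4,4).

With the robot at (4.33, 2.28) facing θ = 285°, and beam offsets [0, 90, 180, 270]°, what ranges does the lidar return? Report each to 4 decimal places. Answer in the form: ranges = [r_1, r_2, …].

beam 1: φ=0°, α=285°
  d=(0.2588,-0.9659)  start (4,2)  tX=2.5887 tY=0.2899  stride 1/|dx|=3.8637 1/|dy|=1.0353
    cross y-line → (4,1), t=0.2899
    cross y-line → (4,0), t=1.3252 (wall)
  → r_1 = 1.3252
beam 2: φ=90°, α=15°
  d=(0.9659,0.2588)  start (4,2)  tX=0.6936 tY=2.7819  stride 1/|dx|=1.0353 1/|dy|=3.8637
    cross x-line → (5,2), t=0.6936 (wall)
  → r_2 = 0.6936
beam 3: φ=180°, α=105°
  d=(-0.2588,0.9659)  start (4,2)  tX=1.2750 tY=0.7454  stride 1/|dx|=3.8637 1/|dy|=1.0353
    cross y-line → (4,3), t=0.7454
    cross x-line → (3,3), t=1.2750
    cross y-line → (3,4), t=1.7807
    cross y-line → (3,5), t=2.8160 (wall)
  → r_3 = 2.8160
beam 4: φ=270°, α=195°
  d=(-0.9659,-0.2588)  start (4,2)  tX=0.3416 tY=1.0818  stride 1/|dx|=1.0353 1/|dy|=3.8637
    cross x-line → (3,2), t=0.3416
    cross y-line → (3,1), t=1.0818
    cross x-line → (2,1), t=1.3769
    cross x-line → (1,1), t=2.4122
    cross x-line → (0,1), t=3.4475 (wall)
  → r_4 = 3.4475

ranges = [1.3252, 0.6936, 2.8160, 3.4475]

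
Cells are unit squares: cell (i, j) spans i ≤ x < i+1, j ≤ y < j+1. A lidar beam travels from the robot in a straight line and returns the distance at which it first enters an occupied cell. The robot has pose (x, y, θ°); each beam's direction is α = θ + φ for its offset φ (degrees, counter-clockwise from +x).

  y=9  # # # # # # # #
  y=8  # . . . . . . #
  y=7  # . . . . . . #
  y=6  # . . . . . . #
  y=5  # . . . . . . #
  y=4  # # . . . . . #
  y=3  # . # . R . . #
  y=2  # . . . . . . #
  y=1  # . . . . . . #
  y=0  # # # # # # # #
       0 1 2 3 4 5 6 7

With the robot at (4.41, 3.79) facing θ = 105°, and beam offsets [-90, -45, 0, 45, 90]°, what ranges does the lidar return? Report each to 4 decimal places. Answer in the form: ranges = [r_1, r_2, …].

beam 1: φ=-90°, α=15°
  cosα=0.9659 sinα=0.2588 | (4,3) | tMaxX 0.6108 tMaxY 0.8114 | tΔX 1.0353 tΔY 3.8637
    t=0.6108 [x] (5,3)
    t=0.8114 [y] (5,4)
    t=1.6461 [x] (6,4)
    t=2.6814 [x] (7,4) — stop
  → r_1 = 2.6814
beam 2: φ=-45°, α=60°
  cosα=0.5000 sinα=0.8660 | (4,3) | tMaxX 1.1800 tMaxY 0.2425 | tΔX 2.0000 tΔY 1.1547
    t=0.2425 [y] (4,4)
    t=1.1800 [x] (5,4)
    t=1.3972 [y] (5,5)
    t=2.5519 [y] (5,6)
    t=3.1800 [x] (6,6)
    t=3.7066 [y] (6,7)
    t=4.8613 [y] (6,8)
    t=5.1800 [x] (7,8) — stop
  → r_2 = 5.1800
beam 3: φ=0°, α=105°
  cosα=-0.2588 sinα=0.9659 | (4,3) | tMaxX 1.5841 tMaxY 0.2174 | tΔX 3.8637 tΔY 1.0353
    t=0.2174 [y] (4,4)
    t=1.2527 [y] (4,5)
    t=1.5841 [x] (3,5)
    t=2.2880 [y] (3,6)
    t=3.3232 [y] (3,7)
    t=4.3585 [y] (3,8)
    t=5.3938 [y] (3,9) — stop
  → r_3 = 5.3938
beam 4: φ=45°, α=150°
  cosα=-0.8660 sinα=0.5000 | (4,3) | tMaxX 0.4734 tMaxY 0.4200 | tΔX 1.1547 tΔY 2.0000
    t=0.4200 [y] (4,4)
    t=0.4734 [x] (3,4)
    t=1.6281 [x] (2,4)
    t=2.4200 [y] (2,5)
    t=2.7828 [x] (1,5)
    t=3.9375 [x] (0,5) — stop
  → r_4 = 3.9375
beam 5: φ=90°, α=195°
  cosα=-0.9659 sinα=-0.2588 | (4,3) | tMaxX 0.4245 tMaxY 3.0523 | tΔX 1.0353 tΔY 3.8637
    t=0.4245 [x] (3,3)
    t=1.4597 [x] (2,3) — stop
  → r_5 = 1.4597

ranges = [2.6814, 5.1800, 5.3938, 3.9375, 1.4597]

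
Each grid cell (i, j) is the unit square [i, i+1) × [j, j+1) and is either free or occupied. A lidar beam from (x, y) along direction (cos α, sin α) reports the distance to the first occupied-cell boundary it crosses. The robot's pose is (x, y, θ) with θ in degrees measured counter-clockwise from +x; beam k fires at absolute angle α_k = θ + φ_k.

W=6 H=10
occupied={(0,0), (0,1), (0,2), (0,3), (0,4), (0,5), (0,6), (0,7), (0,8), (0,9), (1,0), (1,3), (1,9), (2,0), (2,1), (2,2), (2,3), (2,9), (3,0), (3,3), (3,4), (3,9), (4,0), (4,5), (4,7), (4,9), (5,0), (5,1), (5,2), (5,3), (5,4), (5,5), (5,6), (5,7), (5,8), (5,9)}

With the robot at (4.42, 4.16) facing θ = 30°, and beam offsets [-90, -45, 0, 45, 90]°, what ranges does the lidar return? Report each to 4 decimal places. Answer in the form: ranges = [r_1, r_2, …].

ranges = [1.1600, 0.6005, 0.6697, 0.8696, 0.8400]

beam 1: φ=-90°, α=300°
  dir = (cos 300°, sin 300°) = (0.5000, -0.8660); from cell (4,4)
  next x-line at t=1.1600, next y-line at t=0.1848; Δt_x=2.0000, Δt_y=1.1547
    y: enter (4,3) at t=0.1848
    x: enter (5,3) at t=1.1600 ← occupied
  → r_1 = 1.1600
beam 2: φ=-45°, α=345°
  dir = (cos 345°, sin 345°) = (0.9659, -0.2588); from cell (4,4)
  next x-line at t=0.6005, next y-line at t=0.6182; Δt_x=1.0353, Δt_y=3.8637
    x: enter (5,4) at t=0.6005 ← occupied
  → r_2 = 0.6005
beam 3: φ=0°, α=30°
  dir = (cos 30°, sin 30°) = (0.8660, 0.5000); from cell (4,4)
  next x-line at t=0.6697, next y-line at t=1.6800; Δt_x=1.1547, Δt_y=2.0000
    x: enter (5,4) at t=0.6697 ← occupied
  → r_3 = 0.6697
beam 4: φ=45°, α=75°
  dir = (cos 75°, sin 75°) = (0.2588, 0.9659); from cell (4,4)
  next x-line at t=2.2409, next y-line at t=0.8696; Δt_x=3.8637, Δt_y=1.0353
    y: enter (4,5) at t=0.8696 ← occupied
  → r_4 = 0.8696
beam 5: φ=90°, α=120°
  dir = (cos 120°, sin 120°) = (-0.5000, 0.8660); from cell (4,4)
  next x-line at t=0.8400, next y-line at t=0.9699; Δt_x=2.0000, Δt_y=1.1547
    x: enter (3,4) at t=0.8400 ← occupied
  → r_5 = 0.8400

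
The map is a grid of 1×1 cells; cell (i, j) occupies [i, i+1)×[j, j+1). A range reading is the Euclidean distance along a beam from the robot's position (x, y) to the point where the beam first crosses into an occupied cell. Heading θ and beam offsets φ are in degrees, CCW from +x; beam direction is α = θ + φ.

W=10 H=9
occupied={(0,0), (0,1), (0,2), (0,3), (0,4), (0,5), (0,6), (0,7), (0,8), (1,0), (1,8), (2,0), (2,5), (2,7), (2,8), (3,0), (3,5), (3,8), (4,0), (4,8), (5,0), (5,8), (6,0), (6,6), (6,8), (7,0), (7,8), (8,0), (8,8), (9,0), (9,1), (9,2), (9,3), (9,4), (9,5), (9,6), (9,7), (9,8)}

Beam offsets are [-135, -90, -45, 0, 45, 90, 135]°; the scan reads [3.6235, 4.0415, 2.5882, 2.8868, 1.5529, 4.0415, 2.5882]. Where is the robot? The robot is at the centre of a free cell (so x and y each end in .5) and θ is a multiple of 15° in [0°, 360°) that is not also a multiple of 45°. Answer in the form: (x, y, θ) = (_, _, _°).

Enumerate (i+0.5, j+0.5, θ) over the 52 free cells and 16 admissible headings. For each, cast all 7 beams and compare to the given ranges.
  (8.5, 1.5, 165°): beam 1 = 0.5774 ≠ 3.6235 ✗
  (7.5, 5.5, 285°): beam 1 = 1.0000 ≠ 3.6235 ✗
  (8.5, 3.5, 240°): beam 1 = 4.6587 ≠ 3.6235 ✗
  …
  (6.5, 4.5, 30°): r_1=3.6235, r_2=4.0415, r_3=2.5882, r_4=2.8868, r_5=1.5529, r_6=4.0415, r_7=2.5882 — all match ✓
Only this pose fits every beam.

(x, y, θ) = (6.5, 4.5, 30°)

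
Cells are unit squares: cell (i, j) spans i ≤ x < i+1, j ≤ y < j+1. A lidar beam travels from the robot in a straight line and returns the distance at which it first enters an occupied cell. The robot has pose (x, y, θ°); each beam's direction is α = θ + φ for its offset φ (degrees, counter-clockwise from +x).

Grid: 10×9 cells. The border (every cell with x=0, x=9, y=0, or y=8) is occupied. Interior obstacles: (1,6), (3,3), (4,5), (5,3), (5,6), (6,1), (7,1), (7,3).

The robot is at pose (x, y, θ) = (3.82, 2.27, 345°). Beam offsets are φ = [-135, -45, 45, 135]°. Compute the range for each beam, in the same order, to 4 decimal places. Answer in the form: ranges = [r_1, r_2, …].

ranges = [2.5400, 1.4665, 1.4600, 0.8429]

beam 1: φ=-135°, α=210°
  d=(-0.8660,-0.5000)  start (3,2)  tX=0.9469 tY=0.5400  stride 1/|dx|=1.1547 1/|dy|=2.0000
    cross y-line → (3,1), t=0.5400
    cross x-line → (2,1), t=0.9469
    cross x-line → (1,1), t=2.1016
    cross y-line → (1,0), t=2.5400 (wall)
  → r_1 = 2.5400
beam 2: φ=-45°, α=300°
  d=(0.5000,-0.8660)  start (3,2)  tX=0.3600 tY=0.3118  stride 1/|dx|=2.0000 1/|dy|=1.1547
    cross y-line → (3,1), t=0.3118
    cross x-line → (4,1), t=0.3600
    cross y-line → (4,0), t=1.4665 (wall)
  → r_2 = 1.4665
beam 3: φ=45°, α=30°
  d=(0.8660,0.5000)  start (3,2)  tX=0.2078 tY=1.4600  stride 1/|dx|=1.1547 1/|dy|=2.0000
    cross x-line → (4,2), t=0.2078
    cross x-line → (5,2), t=1.3625
    cross y-line → (5,3), t=1.4600 (wall)
  → r_3 = 1.4600
beam 4: φ=135°, α=120°
  d=(-0.5000,0.8660)  start (3,2)  tX=1.6400 tY=0.8429  stride 1/|dx|=2.0000 1/|dy|=1.1547
    cross y-line → (3,3), t=0.8429 (wall)
  → r_4 = 0.8429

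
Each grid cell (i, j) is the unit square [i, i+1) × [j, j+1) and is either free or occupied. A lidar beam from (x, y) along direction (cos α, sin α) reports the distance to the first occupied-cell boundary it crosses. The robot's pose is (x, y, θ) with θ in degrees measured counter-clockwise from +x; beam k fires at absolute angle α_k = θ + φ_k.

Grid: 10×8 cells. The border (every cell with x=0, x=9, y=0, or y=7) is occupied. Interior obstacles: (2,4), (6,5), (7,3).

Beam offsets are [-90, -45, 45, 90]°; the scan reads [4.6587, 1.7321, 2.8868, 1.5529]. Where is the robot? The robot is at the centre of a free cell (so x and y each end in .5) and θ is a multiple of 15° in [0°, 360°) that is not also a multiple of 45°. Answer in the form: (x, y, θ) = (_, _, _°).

(x, y, θ) = (3.5, 2.5, 165°)

Candidates: 45 free-cell centres × 16 headings = 720 poses. Raycast each; keep the one whose scan matches to 4 dp.
  (2.5, 3.5, 165°): beam 1 = 0.5176 ≠ 4.6587 ✗
  (8.5, 2.5, 240°): beam 1 = 1.0000 ≠ 4.6587 ✗
  (3.5, 4.5, 60°): beam 1 = 6.3509 ≠ 4.6587 ✗
  (3.5, 3.5, 345°): beam 1 = 2.5882 ≠ 4.6587 ✗
  …
  (3.5, 2.5, 165°): r_1=4.6587, r_2=1.7321, r_3=2.8868, r_4=1.5529 — all match ✓
Unique over the lattice → pose = (3.5, 2.5, 165°).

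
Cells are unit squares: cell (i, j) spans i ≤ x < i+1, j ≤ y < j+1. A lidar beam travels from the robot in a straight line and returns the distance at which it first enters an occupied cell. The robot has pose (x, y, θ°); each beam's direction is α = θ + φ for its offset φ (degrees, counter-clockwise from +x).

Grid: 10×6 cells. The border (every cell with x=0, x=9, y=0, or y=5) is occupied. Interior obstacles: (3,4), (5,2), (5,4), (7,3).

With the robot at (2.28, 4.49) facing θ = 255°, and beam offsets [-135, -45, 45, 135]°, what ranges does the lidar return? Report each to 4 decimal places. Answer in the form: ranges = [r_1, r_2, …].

ranges = [0.5889, 1.4780, 4.0299, 0.8314]

beam 1: φ=-135°, α=120°
  direction (-0.5000, 0.8660); cell (2,4); t to first gridline: x 0.5600, y 0.5889 (then +2.0000 / +1.1547)
    (1,4) via x @ 0.5600
    (1,5) via y @ 0.5889  # hit
  → r_1 = 0.5889
beam 2: φ=-45°, α=210°
  direction (-0.8660, -0.5000); cell (2,4); t to first gridline: x 0.3233, y 0.9800 (then +1.1547 / +2.0000)
    (1,4) via x @ 0.3233
    (1,3) via y @ 0.9800
    (0,3) via x @ 1.4780  # hit
  → r_2 = 1.4780
beam 3: φ=45°, α=300°
  direction (0.5000, -0.8660); cell (2,4); t to first gridline: x 1.4400, y 0.5658 (then +2.0000 / +1.1547)
    (2,3) via y @ 0.5658
    (3,3) via x @ 1.4400
    (3,2) via y @ 1.7205
    (3,1) via y @ 2.8752
    (4,1) via x @ 3.4400
    (4,0) via y @ 4.0299  # hit
  → r_3 = 4.0299
beam 4: φ=135°, α=30°
  direction (0.8660, 0.5000); cell (2,4); t to first gridline: x 0.8314, y 1.0200 (then +1.1547 / +2.0000)
    (3,4) via x @ 0.8314  # hit
  → r_4 = 0.8314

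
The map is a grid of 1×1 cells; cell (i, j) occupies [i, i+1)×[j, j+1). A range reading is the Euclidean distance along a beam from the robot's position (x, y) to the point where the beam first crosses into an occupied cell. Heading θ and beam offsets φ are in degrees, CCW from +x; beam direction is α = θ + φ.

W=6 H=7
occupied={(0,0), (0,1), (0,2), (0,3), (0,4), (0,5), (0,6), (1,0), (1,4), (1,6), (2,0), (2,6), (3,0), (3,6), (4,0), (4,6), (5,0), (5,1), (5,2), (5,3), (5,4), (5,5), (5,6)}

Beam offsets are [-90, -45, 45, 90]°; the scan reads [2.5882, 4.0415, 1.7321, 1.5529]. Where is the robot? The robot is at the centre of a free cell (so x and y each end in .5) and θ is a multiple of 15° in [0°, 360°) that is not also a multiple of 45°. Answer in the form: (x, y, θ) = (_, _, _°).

The pose lattice has 19·16 = 304 candidates. Test each by forward raycasting.
  (3.5, 5.5, 345°): beam 1 = 4.6587 ≠ 2.5882 ✗
  (4.5, 2.5, 15°): beam 1 = 1.5529 ≠ 2.5882 ✗
  (4.5, 3.5, 60°): beam 1 = 0.5774 ≠ 2.5882 ✗
  (4.5, 4.5, 120°): beam 1 = 0.5774 ≠ 2.5882 ✗
  …
  (2.5, 2.5, 105°): r_1=2.5882, r_2=4.0415, r_3=1.7321, r_4=1.5529 — all match ✓
Only this pose fits every beam.

(x, y, θ) = (2.5, 2.5, 105°)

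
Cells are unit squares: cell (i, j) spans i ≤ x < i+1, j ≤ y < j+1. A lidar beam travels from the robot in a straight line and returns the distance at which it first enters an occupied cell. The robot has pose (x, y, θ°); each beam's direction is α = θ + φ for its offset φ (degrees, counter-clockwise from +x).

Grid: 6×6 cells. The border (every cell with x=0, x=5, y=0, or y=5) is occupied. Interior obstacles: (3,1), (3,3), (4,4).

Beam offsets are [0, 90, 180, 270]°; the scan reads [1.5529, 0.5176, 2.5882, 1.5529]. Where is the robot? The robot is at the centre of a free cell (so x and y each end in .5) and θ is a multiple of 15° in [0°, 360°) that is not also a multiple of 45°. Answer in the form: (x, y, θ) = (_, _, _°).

(x, y, θ) = (1.5, 3.5, 105°)

Candidates: 13 free-cell centres × 16 headings = 208 poses. Raycast each; keep the one whose scan matches to 4 dp.
  (1.5, 4.5, 15°): beam 1 = 1.9319 ≠ 1.5529 ✗
  (4.5, 1.5, 105°): beam 1 = 1.9319 ≠ 1.5529 ✗
  (2.5, 2.5, 345°): beam 1 = 2.5882 ≠ 1.5529 ✗
  …
  (1.5, 3.5, 105°): r_1=1.5529, r_2=0.5176, r_3=2.5882, r_4=1.5529 — all match ✓
Only this pose fits every beam.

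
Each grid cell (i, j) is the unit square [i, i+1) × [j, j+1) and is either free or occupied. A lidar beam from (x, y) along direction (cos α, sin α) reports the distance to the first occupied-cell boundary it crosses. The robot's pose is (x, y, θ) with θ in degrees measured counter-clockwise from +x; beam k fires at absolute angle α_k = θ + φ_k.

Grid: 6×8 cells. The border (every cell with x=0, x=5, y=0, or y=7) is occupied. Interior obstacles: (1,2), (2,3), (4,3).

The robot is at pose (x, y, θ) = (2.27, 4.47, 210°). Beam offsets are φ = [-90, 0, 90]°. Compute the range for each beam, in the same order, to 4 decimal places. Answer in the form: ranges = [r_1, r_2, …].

ranges = [2.5400, 1.4665, 0.5427]

beam 1: φ=-90°, α=120°
  direction (-0.5000, 0.8660); cell (2,4); t to first gridline: x 0.5400, y 0.6120 (then +2.0000 / +1.1547)
    (1,4) via x @ 0.5400
    (1,5) via y @ 0.6120
    (1,6) via y @ 1.7667
    (0,6) via x @ 2.5400  # hit
  → r_1 = 2.5400
beam 2: φ=0°, α=210°
  direction (-0.8660, -0.5000); cell (2,4); t to first gridline: x 0.3118, y 0.9400 (then +1.1547 / +2.0000)
    (1,4) via x @ 0.3118
    (1,3) via y @ 0.9400
    (0,3) via x @ 1.4665  # hit
  → r_2 = 1.4665
beam 3: φ=90°, α=300°
  direction (0.5000, -0.8660); cell (2,4); t to first gridline: x 1.4600, y 0.5427 (then +2.0000 / +1.1547)
    (2,3) via y @ 0.5427  # hit
  → r_3 = 0.5427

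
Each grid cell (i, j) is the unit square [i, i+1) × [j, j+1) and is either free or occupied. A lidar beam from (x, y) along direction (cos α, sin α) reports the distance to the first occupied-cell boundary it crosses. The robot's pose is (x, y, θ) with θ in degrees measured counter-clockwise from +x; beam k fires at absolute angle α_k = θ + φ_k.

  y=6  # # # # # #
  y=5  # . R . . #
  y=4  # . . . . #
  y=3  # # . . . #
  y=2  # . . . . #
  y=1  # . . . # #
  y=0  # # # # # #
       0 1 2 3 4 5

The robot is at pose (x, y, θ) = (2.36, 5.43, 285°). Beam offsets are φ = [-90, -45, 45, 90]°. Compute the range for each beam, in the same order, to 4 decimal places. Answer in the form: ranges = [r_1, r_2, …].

ranges = [1.4080, 1.6512, 3.0484, 2.2023]

beam 1: φ=-90°, α=195°
  direction (-0.9659, -0.2588); cell (2,5); t to first gridline: x 0.3727, y 1.6614 (then +1.0353 / +3.8637)
    (1,5) via x @ 0.3727
    (0,5) via x @ 1.4080  # hit
  → r_1 = 1.4080
beam 2: φ=-45°, α=240°
  direction (-0.5000, -0.8660); cell (2,5); t to first gridline: x 0.7200, y 0.4965 (then +2.0000 / +1.1547)
    (2,4) via y @ 0.4965
    (1,4) via x @ 0.7200
    (1,3) via y @ 1.6512  # hit
  → r_2 = 1.6512
beam 3: φ=45°, α=330°
  direction (0.8660, -0.5000); cell (2,5); t to first gridline: x 0.7390, y 0.8600 (then +1.1547 / +2.0000)
    (3,5) via x @ 0.7390
    (3,4) via y @ 0.8600
    (4,4) via x @ 1.8937
    (4,3) via y @ 2.8600
    (5,3) via x @ 3.0484  # hit
  → r_3 = 3.0484
beam 4: φ=90°, α=15°
  direction (0.9659, 0.2588); cell (2,5); t to first gridline: x 0.6626, y 2.2023 (then +1.0353 / +3.8637)
    (3,5) via x @ 0.6626
    (4,5) via x @ 1.6979
    (4,6) via y @ 2.2023  # hit
  → r_4 = 2.2023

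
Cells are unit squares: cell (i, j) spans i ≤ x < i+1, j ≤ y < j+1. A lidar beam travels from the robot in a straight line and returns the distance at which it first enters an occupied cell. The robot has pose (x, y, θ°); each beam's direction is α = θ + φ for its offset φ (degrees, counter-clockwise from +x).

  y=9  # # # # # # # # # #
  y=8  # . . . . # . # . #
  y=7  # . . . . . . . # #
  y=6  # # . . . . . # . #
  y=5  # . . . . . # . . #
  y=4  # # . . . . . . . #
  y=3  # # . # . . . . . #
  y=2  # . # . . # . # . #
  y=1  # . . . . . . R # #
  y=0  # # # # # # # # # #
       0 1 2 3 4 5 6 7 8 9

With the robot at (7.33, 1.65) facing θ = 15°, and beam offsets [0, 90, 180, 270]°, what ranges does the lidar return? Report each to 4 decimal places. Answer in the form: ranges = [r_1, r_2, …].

ranges = [0.6936, 0.3623, 2.5114, 0.6729]

beam 1: φ=0°, α=15°
  dir = (cos 15°, sin 15°) = (0.9659, 0.2588); from cell (7,1)
  next x-line at t=0.6936, next y-line at t=1.3523; Δt_x=1.0353, Δt_y=3.8637
    x: enter (8,1) at t=0.6936 ← occupied
  → r_1 = 0.6936
beam 2: φ=90°, α=105°
  dir = (cos 105°, sin 105°) = (-0.2588, 0.9659); from cell (7,1)
  next x-line at t=1.2750, next y-line at t=0.3623; Δt_x=3.8637, Δt_y=1.0353
    y: enter (7,2) at t=0.3623 ← occupied
  → r_2 = 0.3623
beam 3: φ=180°, α=195°
  dir = (cos 195°, sin 195°) = (-0.9659, -0.2588); from cell (7,1)
  next x-line at t=0.3416, next y-line at t=2.5114; Δt_x=1.0353, Δt_y=3.8637
    x: enter (6,1) at t=0.3416
    x: enter (5,1) at t=1.3769
    x: enter (4,1) at t=2.4122
    y: enter (4,0) at t=2.5114 ← occupied
  → r_3 = 2.5114
beam 4: φ=270°, α=285°
  dir = (cos 285°, sin 285°) = (0.2588, -0.9659); from cell (7,1)
  next x-line at t=2.5887, next y-line at t=0.6729; Δt_x=3.8637, Δt_y=1.0353
    y: enter (7,0) at t=0.6729 ← occupied
  → r_4 = 0.6729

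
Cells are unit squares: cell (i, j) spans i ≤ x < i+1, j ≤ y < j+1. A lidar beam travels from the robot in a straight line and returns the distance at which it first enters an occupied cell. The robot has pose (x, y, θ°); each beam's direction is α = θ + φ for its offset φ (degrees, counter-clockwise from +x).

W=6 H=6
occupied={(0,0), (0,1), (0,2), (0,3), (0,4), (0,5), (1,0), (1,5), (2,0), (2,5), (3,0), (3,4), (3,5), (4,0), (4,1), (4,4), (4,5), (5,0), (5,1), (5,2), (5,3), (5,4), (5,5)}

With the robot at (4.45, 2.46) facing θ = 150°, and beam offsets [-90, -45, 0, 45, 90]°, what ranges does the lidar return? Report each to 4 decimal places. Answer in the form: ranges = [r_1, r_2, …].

beam 1: φ=-90°, α=60°
  direction (0.5000, 0.8660); cell (4,2); t to first gridline: x 1.1000, y 0.6235 (then +2.0000 / +1.1547)
    (4,3) via y @ 0.6235
    (5,3) via x @ 1.1000  # hit
  → r_1 = 1.1000
beam 2: φ=-45°, α=105°
  direction (-0.2588, 0.9659); cell (4,2); t to first gridline: x 1.7387, y 0.5590 (then +3.8637 / +1.0353)
    (4,3) via y @ 0.5590
    (4,4) via y @ 1.5943  # hit
  → r_2 = 1.5943
beam 3: φ=0°, α=150°
  direction (-0.8660, 0.5000); cell (4,2); t to first gridline: x 0.5196, y 1.0800 (then +1.1547 / +2.0000)
    (3,2) via x @ 0.5196
    (3,3) via y @ 1.0800
    (2,3) via x @ 1.6743
    (1,3) via x @ 2.8290
    (1,4) via y @ 3.0800
    (0,4) via x @ 3.9837  # hit
  → r_3 = 3.9837
beam 4: φ=45°, α=195°
  direction (-0.9659, -0.2588); cell (4,2); t to first gridline: x 0.4659, y 1.7773 (then +1.0353 / +3.8637)
    (3,2) via x @ 0.4659
    (2,2) via x @ 1.5012
    (2,1) via y @ 1.7773
    (1,1) via x @ 2.5364
    (0,1) via x @ 3.5717  # hit
  → r_4 = 3.5717
beam 5: φ=90°, α=240°
  direction (-0.5000, -0.8660); cell (4,2); t to first gridline: x 0.9000, y 0.5312 (then +2.0000 / +1.1547)
    (4,1) via y @ 0.5312  # hit
  → r_5 = 0.5312

ranges = [1.1000, 1.5943, 3.9837, 3.5717, 0.5312]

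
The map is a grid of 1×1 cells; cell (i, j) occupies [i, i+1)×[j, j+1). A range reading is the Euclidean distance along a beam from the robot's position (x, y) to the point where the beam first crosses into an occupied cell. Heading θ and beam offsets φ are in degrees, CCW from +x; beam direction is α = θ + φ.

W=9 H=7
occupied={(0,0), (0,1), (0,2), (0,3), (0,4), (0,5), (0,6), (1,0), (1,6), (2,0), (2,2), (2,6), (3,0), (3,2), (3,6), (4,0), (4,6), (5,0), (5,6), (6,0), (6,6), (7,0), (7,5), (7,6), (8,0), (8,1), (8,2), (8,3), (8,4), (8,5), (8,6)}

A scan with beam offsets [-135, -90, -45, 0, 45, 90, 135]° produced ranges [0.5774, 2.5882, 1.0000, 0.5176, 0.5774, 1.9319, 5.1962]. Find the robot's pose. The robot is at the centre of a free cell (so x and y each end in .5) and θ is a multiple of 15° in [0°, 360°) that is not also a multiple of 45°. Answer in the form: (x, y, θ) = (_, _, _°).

The pose lattice has 32·16 = 512 candidates. Test each by forward raycasting.
  (6.5, 1.5, 30°): beam 1 = 0.5176 ≠ 0.5774 ✗
  (4.5, 5.5, 165°): beam 1 = 1.0000 ≠ 0.5774 ✗
  (7.5, 4.5, 330°): beam 1 = 6.7293 ≠ 0.5774 ✗
  (5.5, 5.5, 255°): beam 2 = 1.9319 ≠ 2.5882 ✗
  …
  (3.5, 1.5, 255°): r_1=0.5774, r_2=2.5882, r_3=1.0000, r_4=0.5176, r_5=0.5774, r_6=1.9319, r_7=5.1962 — all match ✓
Only this pose fits every beam.

(x, y, θ) = (3.5, 1.5, 255°)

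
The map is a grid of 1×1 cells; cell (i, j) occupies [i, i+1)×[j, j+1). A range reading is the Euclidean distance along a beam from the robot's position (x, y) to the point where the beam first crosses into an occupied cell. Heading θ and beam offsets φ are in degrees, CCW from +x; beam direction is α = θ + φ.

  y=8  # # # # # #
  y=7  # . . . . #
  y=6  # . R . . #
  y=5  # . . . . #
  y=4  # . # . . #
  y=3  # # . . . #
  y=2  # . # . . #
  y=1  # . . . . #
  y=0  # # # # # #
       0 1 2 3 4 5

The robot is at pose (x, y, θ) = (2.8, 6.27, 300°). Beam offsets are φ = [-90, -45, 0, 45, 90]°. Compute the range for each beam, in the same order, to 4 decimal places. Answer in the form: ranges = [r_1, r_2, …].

ranges = [2.0785, 1.3148, 4.4000, 2.2776, 2.5403]

beam 1: φ=-90°, α=210°
  d=(-0.8660,-0.5000)  start (2,6)  tX=0.9238 tY=0.5400  stride 1/|dx|=1.1547 1/|dy|=2.0000
    cross y-line → (2,5), t=0.5400
    cross x-line → (1,5), t=0.9238
    cross x-line → (0,5), t=2.0785 (wall)
  → r_1 = 2.0785
beam 2: φ=-45°, α=255°
  d=(-0.2588,-0.9659)  start (2,6)  tX=3.0910 tY=0.2795  stride 1/|dx|=3.8637 1/|dy|=1.0353
    cross y-line → (2,5), t=0.2795
    cross y-line → (2,4), t=1.3148 (wall)
  → r_2 = 1.3148
beam 3: φ=0°, α=300°
  d=(0.5000,-0.8660)  start (2,6)  tX=0.4000 tY=0.3118  stride 1/|dx|=2.0000 1/|dy|=1.1547
    cross y-line → (2,5), t=0.3118
    cross x-line → (3,5), t=0.4000
    cross y-line → (3,4), t=1.4665
    cross x-line → (4,4), t=2.4000
    cross y-line → (4,3), t=2.6212
    cross y-line → (4,2), t=3.7759
    cross x-line → (5,2), t=4.4000 (wall)
  → r_3 = 4.4000
beam 4: φ=45°, α=345°
  d=(0.9659,-0.2588)  start (2,6)  tX=0.2071 tY=1.0432  stride 1/|dx|=1.0353 1/|dy|=3.8637
    cross x-line → (3,6), t=0.2071
    cross y-line → (3,5), t=1.0432
    cross x-line → (4,5), t=1.2423
    cross x-line → (5,5), t=2.2776 (wall)
  → r_4 = 2.2776
beam 5: φ=90°, α=30°
  d=(0.8660,0.5000)  start (2,6)  tX=0.2309 tY=1.4600  stride 1/|dx|=1.1547 1/|dy|=2.0000
    cross x-line → (3,6), t=0.2309
    cross x-line → (4,6), t=1.3856
    cross y-line → (4,7), t=1.4600
    cross x-line → (5,7), t=2.5403 (wall)
  → r_5 = 2.5403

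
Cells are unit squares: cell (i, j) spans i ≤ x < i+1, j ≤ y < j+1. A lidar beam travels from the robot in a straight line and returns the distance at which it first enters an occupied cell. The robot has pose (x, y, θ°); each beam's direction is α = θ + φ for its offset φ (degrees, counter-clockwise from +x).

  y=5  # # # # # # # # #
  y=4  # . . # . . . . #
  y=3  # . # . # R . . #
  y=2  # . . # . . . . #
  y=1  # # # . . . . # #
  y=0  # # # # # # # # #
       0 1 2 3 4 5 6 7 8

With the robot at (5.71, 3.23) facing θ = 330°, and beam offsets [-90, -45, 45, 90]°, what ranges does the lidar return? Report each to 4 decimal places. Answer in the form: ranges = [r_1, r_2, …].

beam 1: φ=-90°, α=240°
  cosα=-0.5000 sinα=-0.8660 | (5,3) | tMaxX 1.4200 tMaxY 0.2656 | tΔX 2.0000 tΔY 1.1547
    t=0.2656 [y] (5,2)
    t=1.4200 [x] (4,2)
    t=1.4203 [y] (4,1)
    t=2.5750 [y] (4,0) — stop
  → r_1 = 2.5750
beam 2: φ=-45°, α=285°
  cosα=0.2588 sinα=-0.9659 | (5,3) | tMaxX 1.1205 tMaxY 0.2381 | tΔX 3.8637 tΔY 1.0353
    t=0.2381 [y] (5,2)
    t=1.1205 [x] (6,2)
    t=1.2734 [y] (6,1)
    t=2.3087 [y] (6,0) — stop
  → r_2 = 2.3087
beam 3: φ=45°, α=15°
  cosα=0.9659 sinα=0.2588 | (5,3) | tMaxX 0.3002 tMaxY 2.9751 | tΔX 1.0353 tΔY 3.8637
    t=0.3002 [x] (6,3)
    t=1.3355 [x] (7,3)
    t=2.3708 [x] (8,3) — stop
  → r_3 = 2.3708
beam 4: φ=90°, α=60°
  cosα=0.5000 sinα=0.8660 | (5,3) | tMaxX 0.5800 tMaxY 0.8891 | tΔX 2.0000 tΔY 1.1547
    t=0.5800 [x] (6,3)
    t=0.8891 [y] (6,4)
    t=2.0438 [y] (6,5) — stop
  → r_4 = 2.0438

ranges = [2.5750, 2.3087, 2.3708, 2.0438]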